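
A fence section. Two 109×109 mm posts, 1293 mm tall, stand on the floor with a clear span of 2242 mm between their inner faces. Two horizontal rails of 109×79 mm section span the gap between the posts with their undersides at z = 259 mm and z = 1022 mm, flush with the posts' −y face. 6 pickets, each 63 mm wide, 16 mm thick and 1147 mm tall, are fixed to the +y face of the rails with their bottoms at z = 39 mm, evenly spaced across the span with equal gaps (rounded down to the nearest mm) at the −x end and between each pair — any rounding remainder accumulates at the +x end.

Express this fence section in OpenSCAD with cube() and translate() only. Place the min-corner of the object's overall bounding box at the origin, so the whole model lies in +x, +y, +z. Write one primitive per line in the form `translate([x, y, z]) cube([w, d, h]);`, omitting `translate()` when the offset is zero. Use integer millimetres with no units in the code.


cube([109, 109, 1293]);
translate([2351, 0, 0]) cube([109, 109, 1293]);
translate([109, 0, 259]) cube([2242, 109, 79]);
translate([109, 0, 1022]) cube([2242, 109, 79]);
translate([375, 109, 39]) cube([63, 16, 1147]);
translate([704, 109, 39]) cube([63, 16, 1147]);
translate([1033, 109, 39]) cube([63, 16, 1147]);
translate([1362, 109, 39]) cube([63, 16, 1147]);
translate([1691, 109, 39]) cube([63, 16, 1147]);
translate([2020, 109, 39]) cube([63, 16, 1147]);


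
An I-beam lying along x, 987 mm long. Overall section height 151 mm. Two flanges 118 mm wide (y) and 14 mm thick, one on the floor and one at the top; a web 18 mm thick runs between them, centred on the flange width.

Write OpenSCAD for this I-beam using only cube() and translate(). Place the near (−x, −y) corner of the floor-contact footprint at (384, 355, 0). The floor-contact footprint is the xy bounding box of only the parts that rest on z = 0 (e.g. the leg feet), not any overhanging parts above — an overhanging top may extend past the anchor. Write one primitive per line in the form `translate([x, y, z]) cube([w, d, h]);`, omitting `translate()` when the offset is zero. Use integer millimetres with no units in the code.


translate([384, 355, 0]) cube([987, 118, 14]);
translate([384, 405, 14]) cube([987, 18, 123]);
translate([384, 355, 137]) cube([987, 118, 14]);


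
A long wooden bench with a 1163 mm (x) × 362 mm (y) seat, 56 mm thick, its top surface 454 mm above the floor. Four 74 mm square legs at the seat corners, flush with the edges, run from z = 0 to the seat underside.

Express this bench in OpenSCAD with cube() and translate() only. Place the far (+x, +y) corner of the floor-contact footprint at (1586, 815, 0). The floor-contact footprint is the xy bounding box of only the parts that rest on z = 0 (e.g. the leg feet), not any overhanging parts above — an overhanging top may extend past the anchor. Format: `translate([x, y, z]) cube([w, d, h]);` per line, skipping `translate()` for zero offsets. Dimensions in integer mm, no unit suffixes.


translate([423, 453, 398]) cube([1163, 362, 56]);
translate([423, 453, 0]) cube([74, 74, 398]);
translate([423, 741, 0]) cube([74, 74, 398]);
translate([1512, 453, 0]) cube([74, 74, 398]);
translate([1512, 741, 0]) cube([74, 74, 398]);


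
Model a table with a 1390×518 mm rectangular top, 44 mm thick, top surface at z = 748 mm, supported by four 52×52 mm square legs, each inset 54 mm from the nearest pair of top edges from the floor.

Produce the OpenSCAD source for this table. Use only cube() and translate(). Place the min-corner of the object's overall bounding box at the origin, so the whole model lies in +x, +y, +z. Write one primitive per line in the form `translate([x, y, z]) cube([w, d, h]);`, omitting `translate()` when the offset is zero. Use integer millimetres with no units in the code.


// leg_h = 748 - 44 = 704
translate([0, 0, 704]) cube([1390, 518, 44]);
translate([54, 54, 0]) cube([52, 52, 704]);
translate([1284, 54, 0]) cube([52, 52, 704]);
translate([54, 412, 0]) cube([52, 52, 704]);
translate([1284, 412, 0]) cube([52, 52, 704]);


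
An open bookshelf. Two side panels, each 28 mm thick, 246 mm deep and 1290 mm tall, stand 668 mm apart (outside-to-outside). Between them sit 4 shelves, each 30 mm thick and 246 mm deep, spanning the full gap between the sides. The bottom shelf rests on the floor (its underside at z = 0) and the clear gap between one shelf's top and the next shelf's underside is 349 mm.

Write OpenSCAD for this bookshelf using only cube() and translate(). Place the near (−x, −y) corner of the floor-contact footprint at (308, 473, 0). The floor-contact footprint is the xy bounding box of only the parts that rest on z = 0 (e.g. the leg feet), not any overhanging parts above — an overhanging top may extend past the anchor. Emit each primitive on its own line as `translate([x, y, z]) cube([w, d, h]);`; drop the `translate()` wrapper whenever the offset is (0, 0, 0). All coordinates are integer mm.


translate([308, 473, 0]) cube([28, 246, 1290]);
translate([948, 473, 0]) cube([28, 246, 1290]);
translate([336, 473, 0]) cube([612, 246, 30]);
translate([336, 473, 379]) cube([612, 246, 30]);
translate([336, 473, 758]) cube([612, 246, 30]);
translate([336, 473, 1137]) cube([612, 246, 30]);


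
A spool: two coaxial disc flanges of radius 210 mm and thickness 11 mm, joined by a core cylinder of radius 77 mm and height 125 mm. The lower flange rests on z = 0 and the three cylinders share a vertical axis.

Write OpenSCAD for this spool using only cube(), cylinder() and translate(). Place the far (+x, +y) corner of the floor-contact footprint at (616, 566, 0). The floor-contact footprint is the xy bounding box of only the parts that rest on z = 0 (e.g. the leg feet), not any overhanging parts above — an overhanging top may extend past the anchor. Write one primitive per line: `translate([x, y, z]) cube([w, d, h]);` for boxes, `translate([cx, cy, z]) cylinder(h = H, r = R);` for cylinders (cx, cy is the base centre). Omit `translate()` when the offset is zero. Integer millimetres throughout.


translate([406, 356, 0]) cylinder(h = 11, r = 210);
translate([406, 356, 11]) cylinder(h = 125, r = 77);
translate([406, 356, 136]) cylinder(h = 11, r = 210);


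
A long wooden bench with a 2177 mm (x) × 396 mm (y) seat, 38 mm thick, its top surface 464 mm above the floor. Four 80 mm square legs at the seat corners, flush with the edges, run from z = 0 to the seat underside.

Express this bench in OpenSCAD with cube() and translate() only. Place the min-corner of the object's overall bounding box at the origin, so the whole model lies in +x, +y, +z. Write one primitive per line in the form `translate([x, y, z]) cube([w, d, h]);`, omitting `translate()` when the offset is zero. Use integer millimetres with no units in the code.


translate([0, 0, 426]) cube([2177, 396, 38]);
cube([80, 80, 426]);
translate([0, 316, 0]) cube([80, 80, 426]);
translate([2097, 0, 0]) cube([80, 80, 426]);
translate([2097, 316, 0]) cube([80, 80, 426]);


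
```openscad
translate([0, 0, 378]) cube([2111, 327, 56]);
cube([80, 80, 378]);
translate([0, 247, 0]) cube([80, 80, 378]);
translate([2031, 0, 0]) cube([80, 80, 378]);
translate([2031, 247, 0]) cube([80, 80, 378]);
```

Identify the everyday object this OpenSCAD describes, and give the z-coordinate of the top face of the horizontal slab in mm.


A bench. The seat-top height is 434 mm.

A long slab on four corner posts — a bench. The slab sits at z = 378 with thickness 56, so the top is 378 + 56 = 434 mm.


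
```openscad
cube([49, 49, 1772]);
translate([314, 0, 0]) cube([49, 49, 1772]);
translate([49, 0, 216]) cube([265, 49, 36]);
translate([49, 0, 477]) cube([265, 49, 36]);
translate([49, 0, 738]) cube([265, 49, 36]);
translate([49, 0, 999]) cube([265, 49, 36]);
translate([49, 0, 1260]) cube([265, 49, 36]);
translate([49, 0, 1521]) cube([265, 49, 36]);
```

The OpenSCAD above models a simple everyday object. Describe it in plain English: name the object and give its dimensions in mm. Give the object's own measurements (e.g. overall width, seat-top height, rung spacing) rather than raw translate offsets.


A straight ladder. Two 49×49 mm vertical rails, 1772 mm tall, stand 363 mm apart (outside-to-outside) with their front faces coplanar on the −y side. 6 rungs, each 49 mm deep and 36 mm tall, span between the inner faces of the rails, front faces flush with the rails. The lowest rung's underside is at z = 216 mm and rungs are spaced 261 mm apart (underside to underside).


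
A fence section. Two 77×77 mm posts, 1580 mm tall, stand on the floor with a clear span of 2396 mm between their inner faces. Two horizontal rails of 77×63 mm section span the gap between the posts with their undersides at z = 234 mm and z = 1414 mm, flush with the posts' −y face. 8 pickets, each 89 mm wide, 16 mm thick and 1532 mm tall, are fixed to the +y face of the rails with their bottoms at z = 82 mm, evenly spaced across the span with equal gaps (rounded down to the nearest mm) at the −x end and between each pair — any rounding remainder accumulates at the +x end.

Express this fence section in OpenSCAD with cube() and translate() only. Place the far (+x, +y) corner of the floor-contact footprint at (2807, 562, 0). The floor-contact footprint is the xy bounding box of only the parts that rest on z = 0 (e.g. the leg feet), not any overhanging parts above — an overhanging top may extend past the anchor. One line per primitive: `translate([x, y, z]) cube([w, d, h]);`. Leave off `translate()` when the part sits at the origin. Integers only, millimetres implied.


translate([257, 485, 0]) cube([77, 77, 1580]);
translate([2730, 485, 0]) cube([77, 77, 1580]);
translate([334, 485, 234]) cube([2396, 77, 63]);
translate([334, 485, 1414]) cube([2396, 77, 63]);
translate([521, 562, 82]) cube([89, 16, 1532]);
translate([797, 562, 82]) cube([89, 16, 1532]);
translate([1073, 562, 82]) cube([89, 16, 1532]);
translate([1349, 562, 82]) cube([89, 16, 1532]);
translate([1625, 562, 82]) cube([89, 16, 1532]);
translate([1901, 562, 82]) cube([89, 16, 1532]);
translate([2177, 562, 82]) cube([89, 16, 1532]);
translate([2453, 562, 82]) cube([89, 16, 1532]);


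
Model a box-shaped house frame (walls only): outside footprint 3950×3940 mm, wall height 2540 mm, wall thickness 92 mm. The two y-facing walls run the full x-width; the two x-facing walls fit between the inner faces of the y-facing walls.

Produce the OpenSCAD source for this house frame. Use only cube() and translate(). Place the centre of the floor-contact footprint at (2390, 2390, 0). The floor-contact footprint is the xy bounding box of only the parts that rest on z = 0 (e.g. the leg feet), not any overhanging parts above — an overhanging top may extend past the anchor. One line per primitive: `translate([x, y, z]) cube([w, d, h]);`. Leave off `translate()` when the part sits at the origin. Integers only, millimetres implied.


translate([415, 420, 0]) cube([3950, 92, 2540]);
translate([415, 4268, 0]) cube([3950, 92, 2540]);
translate([415, 512, 0]) cube([92, 3756, 2540]);
translate([4273, 512, 0]) cube([92, 3756, 2540]);


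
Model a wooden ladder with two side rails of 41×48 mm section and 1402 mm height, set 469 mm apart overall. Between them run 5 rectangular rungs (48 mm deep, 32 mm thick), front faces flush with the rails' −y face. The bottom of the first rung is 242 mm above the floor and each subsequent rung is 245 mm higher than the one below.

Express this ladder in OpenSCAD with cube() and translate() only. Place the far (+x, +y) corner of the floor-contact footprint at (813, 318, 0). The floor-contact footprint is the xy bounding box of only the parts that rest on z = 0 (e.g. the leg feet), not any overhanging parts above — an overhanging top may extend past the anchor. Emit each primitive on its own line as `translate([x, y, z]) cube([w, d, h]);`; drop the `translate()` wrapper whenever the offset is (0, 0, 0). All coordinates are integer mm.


translate([344, 270, 0]) cube([41, 48, 1402]);
translate([772, 270, 0]) cube([41, 48, 1402]);
translate([385, 270, 242]) cube([387, 48, 32]);
translate([385, 270, 487]) cube([387, 48, 32]);
translate([385, 270, 732]) cube([387, 48, 32]);
translate([385, 270, 977]) cube([387, 48, 32]);
translate([385, 270, 1222]) cube([387, 48, 32]);


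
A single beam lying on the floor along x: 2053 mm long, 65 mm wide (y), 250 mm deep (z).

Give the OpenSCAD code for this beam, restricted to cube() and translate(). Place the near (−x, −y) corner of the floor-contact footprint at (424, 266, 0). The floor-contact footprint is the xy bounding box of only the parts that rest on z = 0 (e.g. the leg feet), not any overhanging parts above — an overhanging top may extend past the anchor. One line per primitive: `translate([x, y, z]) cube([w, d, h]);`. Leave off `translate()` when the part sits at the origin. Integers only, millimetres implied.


translate([424, 266, 0]) cube([2053, 65, 250]);


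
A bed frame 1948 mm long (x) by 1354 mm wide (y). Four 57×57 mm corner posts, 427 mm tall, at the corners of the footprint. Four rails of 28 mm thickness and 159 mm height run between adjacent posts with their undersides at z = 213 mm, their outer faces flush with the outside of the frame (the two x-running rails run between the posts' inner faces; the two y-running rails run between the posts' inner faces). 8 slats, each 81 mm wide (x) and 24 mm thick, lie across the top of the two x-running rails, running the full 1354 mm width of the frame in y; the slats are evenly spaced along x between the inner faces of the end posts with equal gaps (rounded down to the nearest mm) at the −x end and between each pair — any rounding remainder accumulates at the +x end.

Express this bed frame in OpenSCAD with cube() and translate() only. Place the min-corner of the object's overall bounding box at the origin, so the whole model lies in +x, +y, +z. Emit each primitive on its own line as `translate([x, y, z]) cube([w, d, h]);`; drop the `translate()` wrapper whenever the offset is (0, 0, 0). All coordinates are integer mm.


cube([57, 57, 427]);
translate([0, 1297, 0]) cube([57, 57, 427]);
translate([1891, 0, 0]) cube([57, 57, 427]);
translate([1891, 1297, 0]) cube([57, 57, 427]);
translate([57, 0, 213]) cube([1834, 28, 159]);
translate([57, 1326, 213]) cube([1834, 28, 159]);
translate([0, 57, 213]) cube([28, 1240, 159]);
translate([1920, 57, 213]) cube([28, 1240, 159]);
translate([188, 0, 372]) cube([81, 1354, 24]);
translate([400, 0, 372]) cube([81, 1354, 24]);
translate([612, 0, 372]) cube([81, 1354, 24]);
translate([824, 0, 372]) cube([81, 1354, 24]);
translate([1036, 0, 372]) cube([81, 1354, 24]);
translate([1248, 0, 372]) cube([81, 1354, 24]);
translate([1460, 0, 372]) cube([81, 1354, 24]);
translate([1672, 0, 372]) cube([81, 1354, 24]);


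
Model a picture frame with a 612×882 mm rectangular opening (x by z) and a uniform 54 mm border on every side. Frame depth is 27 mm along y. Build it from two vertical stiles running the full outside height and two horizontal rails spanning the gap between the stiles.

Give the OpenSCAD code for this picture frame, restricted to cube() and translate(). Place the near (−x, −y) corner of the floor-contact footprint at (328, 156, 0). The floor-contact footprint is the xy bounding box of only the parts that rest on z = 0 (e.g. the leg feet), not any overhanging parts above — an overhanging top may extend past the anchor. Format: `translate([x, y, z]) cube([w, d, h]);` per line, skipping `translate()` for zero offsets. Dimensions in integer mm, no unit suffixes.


translate([328, 156, 0]) cube([54, 27, 990]);
translate([994, 156, 0]) cube([54, 27, 990]);
translate([382, 156, 0]) cube([612, 27, 54]);
translate([382, 156, 936]) cube([612, 27, 54]);


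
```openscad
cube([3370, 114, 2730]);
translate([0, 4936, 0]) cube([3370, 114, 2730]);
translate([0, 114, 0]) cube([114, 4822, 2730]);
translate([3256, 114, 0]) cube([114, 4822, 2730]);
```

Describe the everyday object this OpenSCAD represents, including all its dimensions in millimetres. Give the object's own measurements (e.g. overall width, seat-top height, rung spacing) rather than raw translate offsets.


The wall frame of a small rectangular building: four walls, each 2730 mm tall and 114 mm thick, enclosing a footprint 3370 mm (x) by 5050 mm (y) outside-to-outside, with no floor or roof. The front and back walls (the −y and +y sides) span the full width; the two side walls fit between them.


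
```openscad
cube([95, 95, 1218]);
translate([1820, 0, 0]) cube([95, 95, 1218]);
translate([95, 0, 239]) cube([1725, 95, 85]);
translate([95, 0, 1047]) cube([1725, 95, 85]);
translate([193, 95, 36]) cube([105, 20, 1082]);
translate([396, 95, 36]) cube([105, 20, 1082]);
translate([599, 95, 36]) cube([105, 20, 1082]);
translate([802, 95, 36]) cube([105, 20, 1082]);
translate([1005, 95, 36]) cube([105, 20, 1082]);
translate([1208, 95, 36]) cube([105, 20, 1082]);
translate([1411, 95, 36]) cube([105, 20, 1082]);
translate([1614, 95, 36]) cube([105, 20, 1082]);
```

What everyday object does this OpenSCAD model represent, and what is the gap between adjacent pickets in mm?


A fence section. The picket gap is 98 mm.

Two posts, two rails, 8 pickets — a fence section. Span 1725 mm holds 8 pickets of 105 mm with 9 equal gaps: ⌊(1725 − 8·105) / 9⌋ = 98 mm.


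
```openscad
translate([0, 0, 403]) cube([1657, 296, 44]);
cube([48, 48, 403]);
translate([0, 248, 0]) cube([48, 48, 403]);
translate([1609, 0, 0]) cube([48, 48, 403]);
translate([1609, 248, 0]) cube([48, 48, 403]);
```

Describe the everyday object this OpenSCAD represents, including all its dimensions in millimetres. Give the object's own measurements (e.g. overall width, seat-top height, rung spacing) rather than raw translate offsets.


A bench: a 1657×296 mm seat slab, 44 mm thick, top at z = 447 mm, on four 48×48 mm square legs flush with the seat corners and standing on z = 0.


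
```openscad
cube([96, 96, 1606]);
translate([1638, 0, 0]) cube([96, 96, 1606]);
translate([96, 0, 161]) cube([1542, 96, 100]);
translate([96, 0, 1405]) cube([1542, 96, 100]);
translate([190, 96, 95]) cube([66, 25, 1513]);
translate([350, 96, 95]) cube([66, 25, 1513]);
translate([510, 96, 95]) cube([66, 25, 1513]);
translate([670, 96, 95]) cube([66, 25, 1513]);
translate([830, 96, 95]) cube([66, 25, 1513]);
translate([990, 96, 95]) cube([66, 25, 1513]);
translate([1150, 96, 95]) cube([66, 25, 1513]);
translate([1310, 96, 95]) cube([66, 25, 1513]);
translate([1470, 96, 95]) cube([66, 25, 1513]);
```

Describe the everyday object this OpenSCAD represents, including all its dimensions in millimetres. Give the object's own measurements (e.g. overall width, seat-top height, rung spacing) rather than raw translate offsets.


A fence section. Two 96×96 mm posts, 1606 mm tall, stand on the floor with a clear span of 1542 mm between their inner faces. Two horizontal rails of 96×100 mm section span the gap between the posts with their undersides at z = 161 mm and z = 1405 mm, flush with the posts' −y face. 9 pickets, each 66 mm wide, 25 mm thick and 1513 mm tall, are fixed to the +y face of the rails with their bottoms at z = 95 mm, spaced across the span with a 94 mm gap after the −x post and between neighbouring pickets, with 102 mm left before the +x post.


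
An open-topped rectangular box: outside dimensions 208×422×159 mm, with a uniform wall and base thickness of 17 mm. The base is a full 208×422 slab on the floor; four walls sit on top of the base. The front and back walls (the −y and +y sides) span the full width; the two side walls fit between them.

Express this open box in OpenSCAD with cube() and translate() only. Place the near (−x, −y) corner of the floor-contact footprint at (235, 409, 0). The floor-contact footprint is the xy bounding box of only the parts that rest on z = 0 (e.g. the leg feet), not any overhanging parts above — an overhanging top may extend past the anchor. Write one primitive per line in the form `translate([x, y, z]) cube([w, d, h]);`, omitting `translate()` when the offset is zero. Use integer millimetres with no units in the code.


translate([235, 409, 0]) cube([208, 422, 17]);
translate([235, 409, 17]) cube([208, 17, 142]);
translate([235, 814, 17]) cube([208, 17, 142]);
translate([235, 426, 17]) cube([17, 388, 142]);
translate([426, 426, 17]) cube([17, 388, 142]);


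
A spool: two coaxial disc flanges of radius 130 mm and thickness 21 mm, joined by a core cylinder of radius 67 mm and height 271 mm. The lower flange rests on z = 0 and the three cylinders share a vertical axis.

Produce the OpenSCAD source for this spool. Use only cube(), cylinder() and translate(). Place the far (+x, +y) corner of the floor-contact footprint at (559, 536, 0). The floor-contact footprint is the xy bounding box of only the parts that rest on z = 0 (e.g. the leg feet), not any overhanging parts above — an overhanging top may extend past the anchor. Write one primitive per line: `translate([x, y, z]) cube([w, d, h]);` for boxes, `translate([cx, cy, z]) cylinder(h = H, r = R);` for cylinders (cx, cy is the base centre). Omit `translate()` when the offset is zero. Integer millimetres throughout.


translate([429, 406, 0]) cylinder(h = 21, r = 130);
translate([429, 406, 21]) cylinder(h = 271, r = 67);
translate([429, 406, 292]) cylinder(h = 21, r = 130);


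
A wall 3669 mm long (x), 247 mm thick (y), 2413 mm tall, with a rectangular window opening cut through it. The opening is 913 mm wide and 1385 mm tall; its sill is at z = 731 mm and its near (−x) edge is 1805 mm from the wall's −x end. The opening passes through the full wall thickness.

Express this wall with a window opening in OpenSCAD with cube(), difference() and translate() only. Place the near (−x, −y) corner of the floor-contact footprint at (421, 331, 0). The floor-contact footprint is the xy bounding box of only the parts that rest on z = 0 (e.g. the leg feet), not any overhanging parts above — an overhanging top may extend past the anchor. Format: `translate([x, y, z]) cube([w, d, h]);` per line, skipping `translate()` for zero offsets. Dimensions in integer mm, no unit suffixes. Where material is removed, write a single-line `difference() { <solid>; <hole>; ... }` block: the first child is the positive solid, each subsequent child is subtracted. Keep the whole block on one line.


difference() { translate([421, 331, 0]) cube([3669, 247, 2413]); translate([2226, 331, 731]) cube([913, 247, 1385]); }


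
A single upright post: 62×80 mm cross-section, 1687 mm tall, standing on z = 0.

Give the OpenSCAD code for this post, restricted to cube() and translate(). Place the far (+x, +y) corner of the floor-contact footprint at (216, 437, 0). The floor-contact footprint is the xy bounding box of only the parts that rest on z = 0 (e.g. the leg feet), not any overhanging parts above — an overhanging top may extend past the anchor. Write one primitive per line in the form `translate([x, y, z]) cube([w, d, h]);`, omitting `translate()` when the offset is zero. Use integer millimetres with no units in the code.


translate([154, 357, 0]) cube([62, 80, 1687]);


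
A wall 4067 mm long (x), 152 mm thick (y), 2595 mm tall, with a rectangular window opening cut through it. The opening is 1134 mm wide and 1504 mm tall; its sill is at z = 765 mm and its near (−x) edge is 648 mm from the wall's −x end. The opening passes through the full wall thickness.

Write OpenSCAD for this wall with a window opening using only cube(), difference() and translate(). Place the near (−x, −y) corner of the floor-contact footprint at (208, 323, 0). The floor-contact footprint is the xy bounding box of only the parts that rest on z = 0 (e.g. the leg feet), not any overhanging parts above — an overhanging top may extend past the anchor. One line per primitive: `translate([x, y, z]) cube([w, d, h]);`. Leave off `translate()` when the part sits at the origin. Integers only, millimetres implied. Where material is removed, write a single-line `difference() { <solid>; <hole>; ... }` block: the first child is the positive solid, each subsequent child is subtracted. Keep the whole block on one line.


difference() { translate([208, 323, 0]) cube([4067, 152, 2595]); translate([856, 323, 765]) cube([1134, 152, 1504]); }


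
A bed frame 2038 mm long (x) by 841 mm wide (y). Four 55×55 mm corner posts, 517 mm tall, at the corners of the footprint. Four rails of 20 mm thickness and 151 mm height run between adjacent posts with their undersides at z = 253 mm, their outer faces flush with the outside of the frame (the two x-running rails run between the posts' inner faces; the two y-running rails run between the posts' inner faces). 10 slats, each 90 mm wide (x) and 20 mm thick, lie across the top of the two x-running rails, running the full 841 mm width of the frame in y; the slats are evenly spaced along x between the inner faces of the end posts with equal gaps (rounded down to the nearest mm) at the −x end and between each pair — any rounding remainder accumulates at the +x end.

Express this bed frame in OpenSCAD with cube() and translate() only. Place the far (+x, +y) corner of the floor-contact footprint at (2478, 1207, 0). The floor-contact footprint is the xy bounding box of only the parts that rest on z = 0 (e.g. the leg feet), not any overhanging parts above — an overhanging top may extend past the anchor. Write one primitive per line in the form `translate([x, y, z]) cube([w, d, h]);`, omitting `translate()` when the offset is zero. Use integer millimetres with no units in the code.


translate([440, 366, 0]) cube([55, 55, 517]);
translate([440, 1152, 0]) cube([55, 55, 517]);
translate([2423, 366, 0]) cube([55, 55, 517]);
translate([2423, 1152, 0]) cube([55, 55, 517]);
translate([495, 366, 253]) cube([1928, 20, 151]);
translate([495, 1187, 253]) cube([1928, 20, 151]);
translate([440, 421, 253]) cube([20, 731, 151]);
translate([2458, 421, 253]) cube([20, 731, 151]);
translate([588, 366, 404]) cube([90, 841, 20]);
translate([771, 366, 404]) cube([90, 841, 20]);
translate([954, 366, 404]) cube([90, 841, 20]);
translate([1137, 366, 404]) cube([90, 841, 20]);
translate([1320, 366, 404]) cube([90, 841, 20]);
translate([1503, 366, 404]) cube([90, 841, 20]);
translate([1686, 366, 404]) cube([90, 841, 20]);
translate([1869, 366, 404]) cube([90, 841, 20]);
translate([2052, 366, 404]) cube([90, 841, 20]);
translate([2235, 366, 404]) cube([90, 841, 20]);


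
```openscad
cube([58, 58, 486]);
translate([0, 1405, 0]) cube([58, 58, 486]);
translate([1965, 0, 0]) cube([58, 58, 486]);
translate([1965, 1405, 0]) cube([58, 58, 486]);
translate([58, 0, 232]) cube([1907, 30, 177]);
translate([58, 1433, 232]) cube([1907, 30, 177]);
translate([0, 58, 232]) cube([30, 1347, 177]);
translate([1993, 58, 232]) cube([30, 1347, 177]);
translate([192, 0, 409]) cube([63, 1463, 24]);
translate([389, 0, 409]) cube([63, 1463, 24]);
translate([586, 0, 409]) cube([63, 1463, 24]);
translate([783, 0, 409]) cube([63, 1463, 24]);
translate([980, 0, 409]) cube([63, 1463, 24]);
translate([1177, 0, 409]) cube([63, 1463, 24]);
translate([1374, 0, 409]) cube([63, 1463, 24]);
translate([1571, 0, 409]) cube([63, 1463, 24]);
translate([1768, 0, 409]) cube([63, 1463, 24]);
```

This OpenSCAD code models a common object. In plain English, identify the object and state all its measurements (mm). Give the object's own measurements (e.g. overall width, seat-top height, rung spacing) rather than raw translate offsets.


A bed frame 2023 mm long (x) by 1463 mm wide (y). Four 58×58 mm corner posts, 486 mm tall, at the corners of the footprint. Four rails of 30 mm thickness and 177 mm height run between adjacent posts with their undersides at z = 232 mm, their outer faces flush with the outside of the frame (the two x-running rails run between the posts' inner faces; the two y-running rails run between the posts' inner faces). 9 slats, each 63 mm wide (x) and 24 mm thick, lie across the top of the two x-running rails, running the full 1463 mm width of the frame in y; along x they sit between the end posts with a 134 mm gap after the −x posts and between neighbouring slats and before the +x posts.


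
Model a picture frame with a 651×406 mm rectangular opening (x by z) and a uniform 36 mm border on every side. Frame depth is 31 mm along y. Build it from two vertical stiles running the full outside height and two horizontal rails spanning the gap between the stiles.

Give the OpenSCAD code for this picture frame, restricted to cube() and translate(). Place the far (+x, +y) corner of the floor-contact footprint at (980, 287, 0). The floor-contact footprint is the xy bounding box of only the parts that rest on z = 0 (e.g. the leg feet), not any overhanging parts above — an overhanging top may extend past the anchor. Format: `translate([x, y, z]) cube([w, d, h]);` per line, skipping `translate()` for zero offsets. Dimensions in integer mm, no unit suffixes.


translate([257, 256, 0]) cube([36, 31, 478]);
translate([944, 256, 0]) cube([36, 31, 478]);
translate([293, 256, 0]) cube([651, 31, 36]);
translate([293, 256, 442]) cube([651, 31, 36]);


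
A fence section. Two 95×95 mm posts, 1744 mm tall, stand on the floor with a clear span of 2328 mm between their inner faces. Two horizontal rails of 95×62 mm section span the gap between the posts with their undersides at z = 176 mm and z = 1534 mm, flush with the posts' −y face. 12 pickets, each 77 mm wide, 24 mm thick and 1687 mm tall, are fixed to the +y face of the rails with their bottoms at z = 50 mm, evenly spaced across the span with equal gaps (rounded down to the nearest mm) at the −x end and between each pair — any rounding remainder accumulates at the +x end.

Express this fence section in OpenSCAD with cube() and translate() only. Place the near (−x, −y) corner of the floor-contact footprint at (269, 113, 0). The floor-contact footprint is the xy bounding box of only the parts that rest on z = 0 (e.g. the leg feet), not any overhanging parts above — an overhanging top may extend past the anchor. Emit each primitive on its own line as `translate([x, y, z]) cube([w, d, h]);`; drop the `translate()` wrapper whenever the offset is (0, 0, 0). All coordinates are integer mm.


translate([269, 113, 0]) cube([95, 95, 1744]);
translate([2692, 113, 0]) cube([95, 95, 1744]);
translate([364, 113, 176]) cube([2328, 95, 62]);
translate([364, 113, 1534]) cube([2328, 95, 62]);
translate([472, 208, 50]) cube([77, 24, 1687]);
translate([657, 208, 50]) cube([77, 24, 1687]);
translate([842, 208, 50]) cube([77, 24, 1687]);
translate([1027, 208, 50]) cube([77, 24, 1687]);
translate([1212, 208, 50]) cube([77, 24, 1687]);
translate([1397, 208, 50]) cube([77, 24, 1687]);
translate([1582, 208, 50]) cube([77, 24, 1687]);
translate([1767, 208, 50]) cube([77, 24, 1687]);
translate([1952, 208, 50]) cube([77, 24, 1687]);
translate([2137, 208, 50]) cube([77, 24, 1687]);
translate([2322, 208, 50]) cube([77, 24, 1687]);
translate([2507, 208, 50]) cube([77, 24, 1687]);


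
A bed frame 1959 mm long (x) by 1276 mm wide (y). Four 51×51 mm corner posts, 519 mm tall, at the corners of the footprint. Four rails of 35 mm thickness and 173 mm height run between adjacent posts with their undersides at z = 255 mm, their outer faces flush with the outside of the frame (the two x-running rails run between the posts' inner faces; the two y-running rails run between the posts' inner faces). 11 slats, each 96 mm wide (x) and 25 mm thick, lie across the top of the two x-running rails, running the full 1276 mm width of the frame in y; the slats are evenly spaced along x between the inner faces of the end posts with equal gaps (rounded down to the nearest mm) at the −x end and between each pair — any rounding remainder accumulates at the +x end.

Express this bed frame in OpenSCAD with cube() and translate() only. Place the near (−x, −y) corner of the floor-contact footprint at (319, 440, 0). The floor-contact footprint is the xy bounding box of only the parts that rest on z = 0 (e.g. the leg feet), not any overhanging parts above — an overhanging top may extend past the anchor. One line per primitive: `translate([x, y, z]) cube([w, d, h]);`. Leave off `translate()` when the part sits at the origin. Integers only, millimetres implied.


translate([319, 440, 0]) cube([51, 51, 519]);
translate([319, 1665, 0]) cube([51, 51, 519]);
translate([2227, 440, 0]) cube([51, 51, 519]);
translate([2227, 1665, 0]) cube([51, 51, 519]);
translate([370, 440, 255]) cube([1857, 35, 173]);
translate([370, 1681, 255]) cube([1857, 35, 173]);
translate([319, 491, 255]) cube([35, 1174, 173]);
translate([2243, 491, 255]) cube([35, 1174, 173]);
translate([436, 440, 428]) cube([96, 1276, 25]);
translate([598, 440, 428]) cube([96, 1276, 25]);
translate([760, 440, 428]) cube([96, 1276, 25]);
translate([922, 440, 428]) cube([96, 1276, 25]);
translate([1084, 440, 428]) cube([96, 1276, 25]);
translate([1246, 440, 428]) cube([96, 1276, 25]);
translate([1408, 440, 428]) cube([96, 1276, 25]);
translate([1570, 440, 428]) cube([96, 1276, 25]);
translate([1732, 440, 428]) cube([96, 1276, 25]);
translate([1894, 440, 428]) cube([96, 1276, 25]);
translate([2056, 440, 428]) cube([96, 1276, 25]);


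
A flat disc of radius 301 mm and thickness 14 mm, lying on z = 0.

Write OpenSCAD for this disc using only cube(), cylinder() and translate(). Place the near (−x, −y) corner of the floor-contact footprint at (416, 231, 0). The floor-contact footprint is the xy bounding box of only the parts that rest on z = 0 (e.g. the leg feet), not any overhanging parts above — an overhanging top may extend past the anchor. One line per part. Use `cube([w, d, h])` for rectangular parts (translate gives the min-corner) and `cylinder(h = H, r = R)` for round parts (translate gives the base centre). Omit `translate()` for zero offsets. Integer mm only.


translate([717, 532, 0]) cylinder(h = 14, r = 301);


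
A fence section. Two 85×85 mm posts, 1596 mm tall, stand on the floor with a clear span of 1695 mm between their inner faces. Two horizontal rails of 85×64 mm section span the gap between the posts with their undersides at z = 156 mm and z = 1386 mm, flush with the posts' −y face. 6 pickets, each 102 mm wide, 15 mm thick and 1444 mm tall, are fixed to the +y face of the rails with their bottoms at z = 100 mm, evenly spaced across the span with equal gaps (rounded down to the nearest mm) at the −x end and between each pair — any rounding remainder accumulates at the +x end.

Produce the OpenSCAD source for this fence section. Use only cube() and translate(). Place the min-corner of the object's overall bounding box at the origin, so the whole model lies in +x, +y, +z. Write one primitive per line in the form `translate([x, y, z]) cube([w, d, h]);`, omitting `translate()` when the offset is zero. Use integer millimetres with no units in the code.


cube([85, 85, 1596]);
translate([1780, 0, 0]) cube([85, 85, 1596]);
translate([85, 0, 156]) cube([1695, 85, 64]);
translate([85, 0, 1386]) cube([1695, 85, 64]);
translate([239, 85, 100]) cube([102, 15, 1444]);
translate([495, 85, 100]) cube([102, 15, 1444]);
translate([751, 85, 100]) cube([102, 15, 1444]);
translate([1007, 85, 100]) cube([102, 15, 1444]);
translate([1263, 85, 100]) cube([102, 15, 1444]);
translate([1519, 85, 100]) cube([102, 15, 1444]);


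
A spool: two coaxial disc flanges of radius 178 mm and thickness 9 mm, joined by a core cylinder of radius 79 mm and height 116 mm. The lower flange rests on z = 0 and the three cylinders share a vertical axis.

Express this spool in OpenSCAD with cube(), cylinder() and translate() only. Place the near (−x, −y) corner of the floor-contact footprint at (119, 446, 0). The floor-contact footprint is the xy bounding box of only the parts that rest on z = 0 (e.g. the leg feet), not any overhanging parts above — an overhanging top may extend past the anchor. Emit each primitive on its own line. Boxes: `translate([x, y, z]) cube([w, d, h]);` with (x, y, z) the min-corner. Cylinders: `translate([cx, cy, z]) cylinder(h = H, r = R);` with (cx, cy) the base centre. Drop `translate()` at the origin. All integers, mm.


translate([297, 624, 0]) cylinder(h = 9, r = 178);
translate([297, 624, 9]) cylinder(h = 116, r = 79);
translate([297, 624, 125]) cylinder(h = 9, r = 178);


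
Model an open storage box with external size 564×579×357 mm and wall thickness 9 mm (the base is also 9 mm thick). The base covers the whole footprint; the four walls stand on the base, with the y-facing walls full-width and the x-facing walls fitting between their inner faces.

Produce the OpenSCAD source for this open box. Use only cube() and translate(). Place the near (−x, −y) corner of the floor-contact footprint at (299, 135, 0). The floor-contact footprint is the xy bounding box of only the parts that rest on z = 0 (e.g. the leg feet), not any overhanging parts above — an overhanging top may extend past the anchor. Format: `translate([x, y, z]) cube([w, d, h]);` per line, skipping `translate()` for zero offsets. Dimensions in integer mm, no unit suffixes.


translate([299, 135, 0]) cube([564, 579, 9]);
translate([299, 135, 9]) cube([564, 9, 348]);
translate([299, 705, 9]) cube([564, 9, 348]);
translate([299, 144, 9]) cube([9, 561, 348]);
translate([854, 144, 9]) cube([9, 561, 348]);


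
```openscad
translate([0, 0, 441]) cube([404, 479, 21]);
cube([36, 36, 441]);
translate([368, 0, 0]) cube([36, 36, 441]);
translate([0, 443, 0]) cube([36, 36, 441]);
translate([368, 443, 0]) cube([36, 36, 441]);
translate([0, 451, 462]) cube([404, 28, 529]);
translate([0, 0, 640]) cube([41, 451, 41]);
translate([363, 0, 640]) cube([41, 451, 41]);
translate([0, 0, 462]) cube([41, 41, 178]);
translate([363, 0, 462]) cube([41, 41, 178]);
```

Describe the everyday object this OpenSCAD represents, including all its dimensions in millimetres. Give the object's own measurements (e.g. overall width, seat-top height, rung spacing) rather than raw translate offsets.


A chair. The seat is a 404×479×21 mm slab with its top at z = 462 mm, on four 36×36 mm corner legs (flush with the seat edges, standing on z = 0). A flat backrest 28 mm thick, 529 mm tall, spans the full seat width and rises from the seat top along its +y edge, rear face flush with the rear of the seat. Two armrests of 41×41 mm section run along each side from the seat's front edge to the front of the backrest, top faces 219 mm above the seat top and outer faces flush with the seat's x-edges; a 41×41 mm post under the front of each armrest stands on the seat at the front corner.


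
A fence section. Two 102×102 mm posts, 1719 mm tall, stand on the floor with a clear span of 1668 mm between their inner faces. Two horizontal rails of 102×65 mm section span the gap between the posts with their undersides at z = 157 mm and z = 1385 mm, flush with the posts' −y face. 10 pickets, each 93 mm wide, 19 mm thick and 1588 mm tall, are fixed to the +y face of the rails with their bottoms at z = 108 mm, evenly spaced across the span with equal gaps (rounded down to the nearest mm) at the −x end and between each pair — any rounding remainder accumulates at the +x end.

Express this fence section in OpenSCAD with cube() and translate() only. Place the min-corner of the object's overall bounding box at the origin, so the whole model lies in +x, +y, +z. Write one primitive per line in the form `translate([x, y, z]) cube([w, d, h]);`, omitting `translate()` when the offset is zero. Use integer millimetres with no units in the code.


cube([102, 102, 1719]);
translate([1770, 0, 0]) cube([102, 102, 1719]);
translate([102, 0, 157]) cube([1668, 102, 65]);
translate([102, 0, 1385]) cube([1668, 102, 65]);
translate([169, 102, 108]) cube([93, 19, 1588]);
translate([329, 102, 108]) cube([93, 19, 1588]);
translate([489, 102, 108]) cube([93, 19, 1588]);
translate([649, 102, 108]) cube([93, 19, 1588]);
translate([809, 102, 108]) cube([93, 19, 1588]);
translate([969, 102, 108]) cube([93, 19, 1588]);
translate([1129, 102, 108]) cube([93, 19, 1588]);
translate([1289, 102, 108]) cube([93, 19, 1588]);
translate([1449, 102, 108]) cube([93, 19, 1588]);
translate([1609, 102, 108]) cube([93, 19, 1588]);


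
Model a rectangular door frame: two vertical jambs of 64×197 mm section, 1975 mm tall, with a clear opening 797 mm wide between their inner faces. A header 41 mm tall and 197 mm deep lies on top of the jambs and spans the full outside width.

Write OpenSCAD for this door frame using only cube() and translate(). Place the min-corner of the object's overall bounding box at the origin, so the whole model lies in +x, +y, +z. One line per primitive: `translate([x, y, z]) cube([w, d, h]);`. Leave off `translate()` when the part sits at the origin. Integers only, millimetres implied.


cube([64, 197, 1975]);
translate([861, 0, 0]) cube([64, 197, 1975]);
translate([0, 0, 1975]) cube([925, 197, 41]);
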